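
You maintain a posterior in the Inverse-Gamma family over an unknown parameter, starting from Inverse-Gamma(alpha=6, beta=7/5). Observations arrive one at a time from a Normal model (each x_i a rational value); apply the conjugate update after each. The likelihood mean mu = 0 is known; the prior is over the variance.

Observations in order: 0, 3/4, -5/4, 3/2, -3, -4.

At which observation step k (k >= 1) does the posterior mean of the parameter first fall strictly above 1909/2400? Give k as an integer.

obs 1: x=0 → posterior Inverse-Gamma(13/2, 7/5)
obs 2: x=3/4 → posterior Inverse-Gamma(7, 269/160)
obs 3: x=-5/4 → posterior Inverse-Gamma(15/2, 197/80)
obs 4: x=3/2 → posterior Inverse-Gamma(8, 287/80)
obs 5: x=-3 → posterior Inverse-Gamma(17/2, 647/80)
obs 6: x=-4 → posterior Inverse-Gamma(9, 1287/80)

k = 5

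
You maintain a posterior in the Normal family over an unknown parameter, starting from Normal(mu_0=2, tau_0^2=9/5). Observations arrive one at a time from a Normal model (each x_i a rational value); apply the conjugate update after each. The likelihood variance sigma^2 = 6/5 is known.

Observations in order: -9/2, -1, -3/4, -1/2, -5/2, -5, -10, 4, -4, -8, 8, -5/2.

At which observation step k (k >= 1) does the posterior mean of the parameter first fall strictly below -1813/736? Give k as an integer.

k = 7

obs 1: x=-9/2 → posterior Normal(-19/10, 18/25)
obs 2: x=-1 → posterior Normal(-25/16, 9/20)
obs 3: x=-3/4 → posterior Normal(-59/44, 18/55)
obs 4: x=-1/2 → posterior Normal(-65/56, 9/35)
obs 5: x=-5/2 → posterior Normal(-95/68, 18/85)
obs 6: x=-5 → posterior Normal(-31/16, 9/50)
obs 7: x=-10 → posterior Normal(-275/92, 18/115)
obs 8: x=4 → posterior Normal(-227/104, 9/65)
obs 9: x=-4 → posterior Normal(-275/116, 18/145)
obs 10: x=-8 → posterior Normal(-371/128, 9/80)
obs 11: x=8 → posterior Normal(-55/28, 18/175)
obs 12: x=-5/2 → posterior Normal(-305/152, 9/95)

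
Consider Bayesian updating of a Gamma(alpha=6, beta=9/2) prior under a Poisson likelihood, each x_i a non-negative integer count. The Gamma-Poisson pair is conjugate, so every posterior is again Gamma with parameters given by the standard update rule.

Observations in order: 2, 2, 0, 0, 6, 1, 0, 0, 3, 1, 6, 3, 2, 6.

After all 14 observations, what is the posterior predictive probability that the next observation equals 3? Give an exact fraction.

2374483159651770156831061136145622579560819022914960066588624320/13173632253062329527155365531700020011832476310645992490164379203

obs 1: x=2 → posterior Gamma(8, 11/2)
obs 2: x=2 → posterior Gamma(10, 13/2)
obs 3: x=0 → posterior Gamma(10, 15/2)
obs 4: x=0 → posterior Gamma(10, 17/2)
obs 5: x=6 → posterior Gamma(16, 19/2)
obs 6: x=1 → posterior Gamma(17, 21/2)
obs 7: x=0 → posterior Gamma(17, 23/2)
obs 8: x=0 → posterior Gamma(17, 25/2)
obs 9: x=3 → posterior Gamma(20, 27/2)
obs 10: x=1 → posterior Gamma(21, 29/2)
obs 11: x=6 → posterior Gamma(27, 31/2)
obs 12: x=3 → posterior Gamma(30, 33/2)
obs 13: x=2 → posterior Gamma(32, 35/2)
obs 14: x=6 → posterior Gamma(38, 37/2)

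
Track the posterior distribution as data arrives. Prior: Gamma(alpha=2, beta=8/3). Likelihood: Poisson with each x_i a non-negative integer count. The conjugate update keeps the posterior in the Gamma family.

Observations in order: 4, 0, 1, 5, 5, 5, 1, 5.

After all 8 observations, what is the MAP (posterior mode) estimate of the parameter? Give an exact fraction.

obs 1: x=4 → posterior Gamma(6, 11/3)
obs 2: x=0 → posterior Gamma(6, 14/3)
obs 3: x=1 → posterior Gamma(7, 17/3)
obs 4: x=5 → posterior Gamma(12, 20/3)
obs 5: x=5 → posterior Gamma(17, 23/3)
obs 6: x=5 → posterior Gamma(22, 26/3)
obs 7: x=1 → posterior Gamma(23, 29/3)
obs 8: x=5 → posterior Gamma(28, 32/3)

81/32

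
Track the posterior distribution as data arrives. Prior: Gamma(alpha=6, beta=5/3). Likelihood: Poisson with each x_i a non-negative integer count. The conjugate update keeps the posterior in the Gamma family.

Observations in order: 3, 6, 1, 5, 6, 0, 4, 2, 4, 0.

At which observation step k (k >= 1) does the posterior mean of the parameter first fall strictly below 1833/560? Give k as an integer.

obs 1: x=3 → posterior Gamma(9, 8/3)
obs 2: x=6 → posterior Gamma(15, 11/3)
obs 3: x=1 → posterior Gamma(16, 14/3)
obs 4: x=5 → posterior Gamma(21, 17/3)
obs 5: x=6 → posterior Gamma(27, 20/3)
obs 6: x=0 → posterior Gamma(27, 23/3)
obs 7: x=4 → posterior Gamma(31, 26/3)
obs 8: x=2 → posterior Gamma(33, 29/3)
obs 9: x=4 → posterior Gamma(37, 32/3)
obs 10: x=0 → posterior Gamma(37, 35/3)

k = 10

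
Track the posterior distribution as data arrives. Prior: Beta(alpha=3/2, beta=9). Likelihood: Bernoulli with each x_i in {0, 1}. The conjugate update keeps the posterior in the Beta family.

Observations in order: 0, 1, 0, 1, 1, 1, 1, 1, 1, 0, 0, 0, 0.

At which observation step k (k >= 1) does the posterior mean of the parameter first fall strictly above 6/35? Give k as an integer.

k = 2

obs 1: x=0 → posterior Beta(3/2, 10)
obs 2: x=1 → posterior Beta(5/2, 10)
obs 3: x=0 → posterior Beta(5/2, 11)
obs 4: x=1 → posterior Beta(7/2, 11)
obs 5: x=1 → posterior Beta(9/2, 11)
obs 6: x=1 → posterior Beta(11/2, 11)
obs 7: x=1 → posterior Beta(13/2, 11)
obs 8: x=1 → posterior Beta(15/2, 11)
obs 9: x=1 → posterior Beta(17/2, 11)
obs 10: x=0 → posterior Beta(17/2, 12)
obs 11: x=0 → posterior Beta(17/2, 13)
obs 12: x=0 → posterior Beta(17/2, 14)
obs 13: x=0 → posterior Beta(17/2, 15)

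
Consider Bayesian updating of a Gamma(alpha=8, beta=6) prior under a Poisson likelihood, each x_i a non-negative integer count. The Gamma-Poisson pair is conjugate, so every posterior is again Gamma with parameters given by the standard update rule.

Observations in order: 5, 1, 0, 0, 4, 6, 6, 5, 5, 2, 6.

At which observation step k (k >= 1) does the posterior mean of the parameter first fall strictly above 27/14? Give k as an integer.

obs 1: x=5 → posterior Gamma(13, 7)
obs 2: x=1 → posterior Gamma(14, 8)
obs 3: x=0 → posterior Gamma(14, 9)
obs 4: x=0 → posterior Gamma(14, 10)
obs 5: x=4 → posterior Gamma(18, 11)
obs 6: x=6 → posterior Gamma(24, 12)
obs 7: x=6 → posterior Gamma(30, 13)
obs 8: x=5 → posterior Gamma(35, 14)
obs 9: x=5 → posterior Gamma(40, 15)
obs 10: x=2 → posterior Gamma(42, 16)
obs 11: x=6 → posterior Gamma(48, 17)

k = 6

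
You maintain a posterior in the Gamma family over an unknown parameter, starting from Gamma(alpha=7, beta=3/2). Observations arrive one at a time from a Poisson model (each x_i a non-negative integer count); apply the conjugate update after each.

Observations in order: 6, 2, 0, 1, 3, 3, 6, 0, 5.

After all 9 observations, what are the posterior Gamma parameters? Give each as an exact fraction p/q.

obs 1: x=6 → posterior Gamma(13, 5/2)
obs 2: x=2 → posterior Gamma(15, 7/2)
obs 3: x=0 → posterior Gamma(15, 9/2)
obs 4: x=1 → posterior Gamma(16, 11/2)
obs 5: x=3 → posterior Gamma(19, 13/2)
obs 6: x=3 → posterior Gamma(22, 15/2)
obs 7: x=6 → posterior Gamma(28, 17/2)
obs 8: x=0 → posterior Gamma(28, 19/2)
obs 9: x=5 → posterior Gamma(33, 21/2)

alpha=33, beta=21/2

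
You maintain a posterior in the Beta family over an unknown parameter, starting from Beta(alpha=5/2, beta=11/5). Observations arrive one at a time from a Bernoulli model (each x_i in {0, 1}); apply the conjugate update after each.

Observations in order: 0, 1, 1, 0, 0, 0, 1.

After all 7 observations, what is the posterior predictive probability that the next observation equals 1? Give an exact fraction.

55/117

obs 1: x=0 → posterior Beta(5/2, 16/5)
obs 2: x=1 → posterior Beta(7/2, 16/5)
obs 3: x=1 → posterior Beta(9/2, 16/5)
obs 4: x=0 → posterior Beta(9/2, 21/5)
obs 5: x=0 → posterior Beta(9/2, 26/5)
obs 6: x=0 → posterior Beta(9/2, 31/5)
obs 7: x=1 → posterior Beta(11/2, 31/5)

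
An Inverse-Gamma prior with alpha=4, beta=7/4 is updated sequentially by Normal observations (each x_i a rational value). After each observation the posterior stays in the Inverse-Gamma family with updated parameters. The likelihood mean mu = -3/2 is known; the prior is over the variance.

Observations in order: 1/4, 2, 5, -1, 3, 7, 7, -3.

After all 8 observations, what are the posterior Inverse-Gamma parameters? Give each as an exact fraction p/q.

alpha=8, beta=3653/32

obs 1: x=1/4 → posterior Inverse-Gamma(9/2, 105/32)
obs 2: x=2 → posterior Inverse-Gamma(5, 301/32)
obs 3: x=5 → posterior Inverse-Gamma(11/2, 977/32)
obs 4: x=-1 → posterior Inverse-Gamma(6, 981/32)
obs 5: x=3 → posterior Inverse-Gamma(13/2, 1305/32)
obs 6: x=7 → posterior Inverse-Gamma(7, 2461/32)
obs 7: x=7 → posterior Inverse-Gamma(15/2, 3617/32)
obs 8: x=-3 → posterior Inverse-Gamma(8, 3653/32)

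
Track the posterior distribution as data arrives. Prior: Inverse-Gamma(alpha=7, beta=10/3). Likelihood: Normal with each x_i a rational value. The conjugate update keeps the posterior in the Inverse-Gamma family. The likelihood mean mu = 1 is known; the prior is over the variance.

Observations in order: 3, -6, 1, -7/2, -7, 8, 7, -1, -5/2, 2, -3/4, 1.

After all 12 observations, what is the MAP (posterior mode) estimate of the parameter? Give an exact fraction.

obs 1: x=3 → posterior Inverse-Gamma(15/2, 16/3)
obs 2: x=-6 → posterior Inverse-Gamma(8, 179/6)
obs 3: x=1 → posterior Inverse-Gamma(17/2, 179/6)
obs 4: x=-7/2 → posterior Inverse-Gamma(9, 959/24)
obs 5: x=-7 → posterior Inverse-Gamma(19/2, 1727/24)
obs 6: x=8 → posterior Inverse-Gamma(10, 2315/24)
obs 7: x=7 → posterior Inverse-Gamma(21/2, 2747/24)
obs 8: x=-1 → posterior Inverse-Gamma(11, 2795/24)
obs 9: x=-5/2 → posterior Inverse-Gamma(23/2, 1471/12)
obs 10: x=2 → posterior Inverse-Gamma(12, 1477/12)
obs 11: x=-3/4 → posterior Inverse-Gamma(25/2, 11963/96)
obs 12: x=1 → posterior Inverse-Gamma(13, 11963/96)

1709/192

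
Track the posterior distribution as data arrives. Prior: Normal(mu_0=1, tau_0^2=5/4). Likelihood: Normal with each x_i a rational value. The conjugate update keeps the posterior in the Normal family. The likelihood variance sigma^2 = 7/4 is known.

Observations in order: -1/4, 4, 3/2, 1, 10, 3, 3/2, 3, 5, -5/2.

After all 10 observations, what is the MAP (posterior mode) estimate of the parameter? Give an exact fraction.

553/228

obs 1: x=-1/4 → posterior Normal(23/48, 35/48)
obs 2: x=4 → posterior Normal(103/68, 35/68)
obs 3: x=3/2 → posterior Normal(133/88, 35/88)
obs 4: x=1 → posterior Normal(17/12, 35/108)
obs 5: x=10 → posterior Normal(353/128, 35/128)
obs 6: x=3 → posterior Normal(413/148, 35/148)
obs 7: x=3/2 → posterior Normal(443/168, 5/24)
obs 8: x=3 → posterior Normal(503/188, 35/188)
obs 9: x=5 → posterior Normal(603/208, 35/208)
obs 10: x=-5/2 → posterior Normal(553/228, 35/228)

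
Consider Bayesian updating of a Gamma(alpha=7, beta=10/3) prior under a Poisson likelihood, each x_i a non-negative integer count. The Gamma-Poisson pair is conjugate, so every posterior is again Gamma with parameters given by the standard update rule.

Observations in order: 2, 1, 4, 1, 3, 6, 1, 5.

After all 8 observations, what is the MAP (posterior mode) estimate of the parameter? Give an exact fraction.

87/34

obs 1: x=2 → posterior Gamma(9, 13/3)
obs 2: x=1 → posterior Gamma(10, 16/3)
obs 3: x=4 → posterior Gamma(14, 19/3)
obs 4: x=1 → posterior Gamma(15, 22/3)
obs 5: x=3 → posterior Gamma(18, 25/3)
obs 6: x=6 → posterior Gamma(24, 28/3)
obs 7: x=1 → posterior Gamma(25, 31/3)
obs 8: x=5 → posterior Gamma(30, 34/3)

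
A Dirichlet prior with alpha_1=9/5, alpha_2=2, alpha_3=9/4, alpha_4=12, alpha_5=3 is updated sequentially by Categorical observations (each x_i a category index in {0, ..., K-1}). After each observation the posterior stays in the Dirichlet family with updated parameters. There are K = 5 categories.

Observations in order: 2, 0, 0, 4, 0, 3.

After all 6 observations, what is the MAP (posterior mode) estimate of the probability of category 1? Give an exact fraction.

obs 1: x=2 → posterior Dirichlet(9/5, 2, 13/4, 12, 3)
obs 2: x=0 → posterior Dirichlet(14/5, 2, 13/4, 12, 3)
obs 3: x=0 → posterior Dirichlet(19/5, 2, 13/4, 12, 3)
obs 4: x=4 → posterior Dirichlet(19/5, 2, 13/4, 12, 4)
obs 5: x=0 → posterior Dirichlet(24/5, 2, 13/4, 12, 4)
obs 6: x=3 → posterior Dirichlet(24/5, 2, 13/4, 13, 4)

20/441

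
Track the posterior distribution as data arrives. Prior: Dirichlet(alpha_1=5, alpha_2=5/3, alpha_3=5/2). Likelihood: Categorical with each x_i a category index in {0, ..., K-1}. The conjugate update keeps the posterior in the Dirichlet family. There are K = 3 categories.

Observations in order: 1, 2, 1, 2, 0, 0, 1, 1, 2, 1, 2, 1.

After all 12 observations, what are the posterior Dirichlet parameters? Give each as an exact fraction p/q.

alpha_1=7, alpha_2=23/3, alpha_3=13/2

obs 1: x=1 → posterior Dirichlet(5, 8/3, 5/2)
obs 2: x=2 → posterior Dirichlet(5, 8/3, 7/2)
obs 3: x=1 → posterior Dirichlet(5, 11/3, 7/2)
obs 4: x=2 → posterior Dirichlet(5, 11/3, 9/2)
obs 5: x=0 → posterior Dirichlet(6, 11/3, 9/2)
obs 6: x=0 → posterior Dirichlet(7, 11/3, 9/2)
obs 7: x=1 → posterior Dirichlet(7, 14/3, 9/2)
obs 8: x=1 → posterior Dirichlet(7, 17/3, 9/2)
obs 9: x=2 → posterior Dirichlet(7, 17/3, 11/2)
obs 10: x=1 → posterior Dirichlet(7, 20/3, 11/2)
obs 11: x=2 → posterior Dirichlet(7, 20/3, 13/2)
obs 12: x=1 → posterior Dirichlet(7, 23/3, 13/2)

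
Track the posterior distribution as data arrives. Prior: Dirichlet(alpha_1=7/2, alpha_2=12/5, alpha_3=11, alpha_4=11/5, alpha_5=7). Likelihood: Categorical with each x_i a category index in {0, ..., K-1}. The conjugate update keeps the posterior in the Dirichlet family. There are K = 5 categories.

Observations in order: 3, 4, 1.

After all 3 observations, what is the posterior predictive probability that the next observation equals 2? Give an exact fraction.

110/291

obs 1: x=3 → posterior Dirichlet(7/2, 12/5, 11, 16/5, 7)
obs 2: x=4 → posterior Dirichlet(7/2, 12/5, 11, 16/5, 8)
obs 3: x=1 → posterior Dirichlet(7/2, 17/5, 11, 16/5, 8)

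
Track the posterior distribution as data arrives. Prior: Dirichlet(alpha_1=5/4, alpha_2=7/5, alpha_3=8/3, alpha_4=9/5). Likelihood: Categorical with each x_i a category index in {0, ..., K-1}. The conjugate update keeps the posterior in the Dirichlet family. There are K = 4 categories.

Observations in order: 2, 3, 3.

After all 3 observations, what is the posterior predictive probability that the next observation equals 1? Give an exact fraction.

obs 1: x=2 → posterior Dirichlet(5/4, 7/5, 11/3, 9/5)
obs 2: x=3 → posterior Dirichlet(5/4, 7/5, 11/3, 14/5)
obs 3: x=3 → posterior Dirichlet(5/4, 7/5, 11/3, 19/5)

84/607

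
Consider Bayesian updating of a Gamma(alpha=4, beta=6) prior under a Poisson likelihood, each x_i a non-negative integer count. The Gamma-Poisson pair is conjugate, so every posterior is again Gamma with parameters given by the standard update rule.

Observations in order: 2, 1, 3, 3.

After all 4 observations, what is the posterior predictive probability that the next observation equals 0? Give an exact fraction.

obs 1: x=2 → posterior Gamma(6, 7)
obs 2: x=1 → posterior Gamma(7, 8)
obs 3: x=3 → posterior Gamma(10, 9)
obs 4: x=3 → posterior Gamma(13, 10)

10000000000000/34522712143931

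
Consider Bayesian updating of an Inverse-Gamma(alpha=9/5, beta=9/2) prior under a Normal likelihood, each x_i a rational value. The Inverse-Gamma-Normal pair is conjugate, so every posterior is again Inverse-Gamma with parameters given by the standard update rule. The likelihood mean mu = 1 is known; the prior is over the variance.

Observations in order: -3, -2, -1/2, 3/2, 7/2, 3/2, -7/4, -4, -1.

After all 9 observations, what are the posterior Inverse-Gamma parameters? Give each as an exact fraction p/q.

obs 1: x=-3 → posterior Inverse-Gamma(23/10, 25/2)
obs 2: x=-2 → posterior Inverse-Gamma(14/5, 17)
obs 3: x=-1/2 → posterior Inverse-Gamma(33/10, 145/8)
obs 4: x=3/2 → posterior Inverse-Gamma(19/5, 73/4)
obs 5: x=7/2 → posterior Inverse-Gamma(43/10, 171/8)
obs 6: x=3/2 → posterior Inverse-Gamma(24/5, 43/2)
obs 7: x=-7/4 → posterior Inverse-Gamma(53/10, 809/32)
obs 8: x=-4 → posterior Inverse-Gamma(29/5, 1209/32)
obs 9: x=-1 → posterior Inverse-Gamma(63/10, 1273/32)

alpha=63/10, beta=1273/32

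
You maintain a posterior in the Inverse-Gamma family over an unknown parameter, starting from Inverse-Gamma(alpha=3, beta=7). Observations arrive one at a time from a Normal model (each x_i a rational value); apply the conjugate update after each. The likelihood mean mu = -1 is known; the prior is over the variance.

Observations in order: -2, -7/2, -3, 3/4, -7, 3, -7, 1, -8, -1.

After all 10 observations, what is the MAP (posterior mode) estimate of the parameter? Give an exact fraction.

301/32

obs 1: x=-2 → posterior Inverse-Gamma(7/2, 15/2)
obs 2: x=-7/2 → posterior Inverse-Gamma(4, 85/8)
obs 3: x=-3 → posterior Inverse-Gamma(9/2, 101/8)
obs 4: x=3/4 → posterior Inverse-Gamma(5, 453/32)
obs 5: x=-7 → posterior Inverse-Gamma(11/2, 1029/32)
obs 6: x=3 → posterior Inverse-Gamma(6, 1285/32)
obs 7: x=-7 → posterior Inverse-Gamma(13/2, 1861/32)
obs 8: x=1 → posterior Inverse-Gamma(7, 1925/32)
obs 9: x=-8 → posterior Inverse-Gamma(15/2, 2709/32)
obs 10: x=-1 → posterior Inverse-Gamma(8, 2709/32)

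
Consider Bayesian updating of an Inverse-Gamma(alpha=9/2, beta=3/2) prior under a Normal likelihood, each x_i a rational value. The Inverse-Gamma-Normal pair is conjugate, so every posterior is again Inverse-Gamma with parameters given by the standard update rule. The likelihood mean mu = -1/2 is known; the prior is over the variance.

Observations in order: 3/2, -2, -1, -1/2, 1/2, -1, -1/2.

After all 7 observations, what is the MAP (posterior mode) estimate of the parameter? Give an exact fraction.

43/72

obs 1: x=3/2 → posterior Inverse-Gamma(5, 7/2)
obs 2: x=-2 → posterior Inverse-Gamma(11/2, 37/8)
obs 3: x=-1 → posterior Inverse-Gamma(6, 19/4)
obs 4: x=-1/2 → posterior Inverse-Gamma(13/2, 19/4)
obs 5: x=1/2 → posterior Inverse-Gamma(7, 21/4)
obs 6: x=-1 → posterior Inverse-Gamma(15/2, 43/8)
obs 7: x=-1/2 → posterior Inverse-Gamma(8, 43/8)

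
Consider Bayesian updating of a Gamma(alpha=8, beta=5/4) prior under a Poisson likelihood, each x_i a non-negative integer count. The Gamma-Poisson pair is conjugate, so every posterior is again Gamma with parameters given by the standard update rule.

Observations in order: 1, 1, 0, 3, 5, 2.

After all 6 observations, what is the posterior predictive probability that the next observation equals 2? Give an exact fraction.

obs 1: x=1 → posterior Gamma(9, 9/4)
obs 2: x=1 → posterior Gamma(10, 13/4)
obs 3: x=0 → posterior Gamma(10, 17/4)
obs 4: x=3 → posterior Gamma(13, 21/4)
obs 5: x=5 → posterior Gamma(18, 25/4)
obs 6: x=2 → posterior Gamma(20, 29/4)

198233925289242923581521037249120/851501510281635581209482168317163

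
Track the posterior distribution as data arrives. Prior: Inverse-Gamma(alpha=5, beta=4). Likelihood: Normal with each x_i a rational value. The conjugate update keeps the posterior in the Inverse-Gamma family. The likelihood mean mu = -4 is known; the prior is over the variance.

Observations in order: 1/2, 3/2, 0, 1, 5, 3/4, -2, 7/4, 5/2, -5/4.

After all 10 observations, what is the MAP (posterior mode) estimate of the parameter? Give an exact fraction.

obs 1: x=1/2 → posterior Inverse-Gamma(11/2, 113/8)
obs 2: x=3/2 → posterior Inverse-Gamma(6, 117/4)
obs 3: x=0 → posterior Inverse-Gamma(13/2, 149/4)
obs 4: x=1 → posterior Inverse-Gamma(7, 199/4)
obs 5: x=5 → posterior Inverse-Gamma(15/2, 361/4)
obs 6: x=3/4 → posterior Inverse-Gamma(8, 3249/32)
obs 7: x=-2 → posterior Inverse-Gamma(17/2, 3313/32)
obs 8: x=7/4 → posterior Inverse-Gamma(9, 1921/16)
obs 9: x=5/2 → posterior Inverse-Gamma(19/2, 2259/16)
obs 10: x=-5/4 → posterior Inverse-Gamma(10, 4639/32)

4639/352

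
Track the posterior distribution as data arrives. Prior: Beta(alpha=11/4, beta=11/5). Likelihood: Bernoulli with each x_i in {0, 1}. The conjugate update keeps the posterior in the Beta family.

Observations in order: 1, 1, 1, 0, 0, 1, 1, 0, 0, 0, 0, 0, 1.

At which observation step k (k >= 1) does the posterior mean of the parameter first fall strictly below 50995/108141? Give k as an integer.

k = 12

obs 1: x=1 → posterior Beta(15/4, 11/5)
obs 2: x=1 → posterior Beta(19/4, 11/5)
obs 3: x=1 → posterior Beta(23/4, 11/5)
obs 4: x=0 → posterior Beta(23/4, 16/5)
obs 5: x=0 → posterior Beta(23/4, 21/5)
obs 6: x=1 → posterior Beta(27/4, 21/5)
obs 7: x=1 → posterior Beta(31/4, 21/5)
obs 8: x=0 → posterior Beta(31/4, 26/5)
obs 9: x=0 → posterior Beta(31/4, 31/5)
obs 10: x=0 → posterior Beta(31/4, 36/5)
obs 11: x=0 → posterior Beta(31/4, 41/5)
obs 12: x=0 → posterior Beta(31/4, 46/5)
obs 13: x=1 → posterior Beta(35/4, 46/5)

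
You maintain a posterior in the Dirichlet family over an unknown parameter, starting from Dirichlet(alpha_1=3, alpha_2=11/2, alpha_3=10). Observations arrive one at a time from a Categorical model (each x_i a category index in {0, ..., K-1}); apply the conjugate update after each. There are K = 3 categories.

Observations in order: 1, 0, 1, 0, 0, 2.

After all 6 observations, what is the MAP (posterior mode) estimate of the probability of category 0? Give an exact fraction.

obs 1: x=1 → posterior Dirichlet(3, 13/2, 10)
obs 2: x=0 → posterior Dirichlet(4, 13/2, 10)
obs 3: x=1 → posterior Dirichlet(4, 15/2, 10)
obs 4: x=0 → posterior Dirichlet(5, 15/2, 10)
obs 5: x=0 → posterior Dirichlet(6, 15/2, 10)
obs 6: x=2 → posterior Dirichlet(6, 15/2, 11)

10/43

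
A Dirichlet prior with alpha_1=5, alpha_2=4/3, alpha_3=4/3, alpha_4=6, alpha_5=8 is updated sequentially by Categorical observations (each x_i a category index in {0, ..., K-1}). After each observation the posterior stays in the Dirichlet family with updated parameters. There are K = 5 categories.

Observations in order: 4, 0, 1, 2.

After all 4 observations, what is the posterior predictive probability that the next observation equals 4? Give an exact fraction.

27/77

obs 1: x=4 → posterior Dirichlet(5, 4/3, 4/3, 6, 9)
obs 2: x=0 → posterior Dirichlet(6, 4/3, 4/3, 6, 9)
obs 3: x=1 → posterior Dirichlet(6, 7/3, 4/3, 6, 9)
obs 4: x=2 → posterior Dirichlet(6, 7/3, 7/3, 6, 9)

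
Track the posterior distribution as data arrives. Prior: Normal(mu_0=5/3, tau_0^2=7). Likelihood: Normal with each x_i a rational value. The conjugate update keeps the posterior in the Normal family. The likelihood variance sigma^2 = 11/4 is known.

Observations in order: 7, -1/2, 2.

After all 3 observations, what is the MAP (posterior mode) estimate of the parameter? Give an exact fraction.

obs 1: x=7 → posterior Normal(643/117, 77/39)
obs 2: x=-1/2 → posterior Normal(601/201, 77/67)
obs 3: x=2 → posterior Normal(769/285, 77/95)

769/285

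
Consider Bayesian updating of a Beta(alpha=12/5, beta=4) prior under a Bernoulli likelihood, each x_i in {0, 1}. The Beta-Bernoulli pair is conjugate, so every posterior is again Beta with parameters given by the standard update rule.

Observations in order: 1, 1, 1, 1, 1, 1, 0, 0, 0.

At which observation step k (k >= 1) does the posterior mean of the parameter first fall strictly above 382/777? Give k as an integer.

obs 1: x=1 → posterior Beta(17/5, 4)
obs 2: x=1 → posterior Beta(22/5, 4)
obs 3: x=1 → posterior Beta(27/5, 4)
obs 4: x=1 → posterior Beta(32/5, 4)
obs 5: x=1 → posterior Beta(37/5, 4)
obs 6: x=1 → posterior Beta(42/5, 4)
obs 7: x=0 → posterior Beta(42/5, 5)
obs 8: x=0 → posterior Beta(42/5, 6)
obs 9: x=0 → posterior Beta(42/5, 7)

k = 2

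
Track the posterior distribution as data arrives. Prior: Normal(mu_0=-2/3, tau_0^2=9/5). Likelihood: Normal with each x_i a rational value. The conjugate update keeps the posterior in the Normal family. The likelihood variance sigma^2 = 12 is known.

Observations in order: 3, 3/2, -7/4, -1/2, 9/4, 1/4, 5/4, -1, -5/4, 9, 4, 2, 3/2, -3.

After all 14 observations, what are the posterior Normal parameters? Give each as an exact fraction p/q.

obs 1: x=3 → posterior Normal(-13/69, 36/23)
obs 2: x=3/2 → posterior Normal(1/156, 18/13)
obs 3: x=-7/4 → posterior Normal(-61/348, 36/29)
obs 4: x=-1/2 → posterior Normal(-79/384, 9/8)
obs 5: x=9/4 → posterior Normal(1/210, 36/35)
obs 6: x=1/4 → posterior Normal(11/456, 18/19)
obs 7: x=5/4 → posterior Normal(14/123, 36/41)
obs 8: x=-1 → posterior Normal(5/132, 9/11)
obs 9: x=-5/4 → posterior Normal(-25/564, 36/47)
obs 10: x=9 → posterior Normal(299/600, 18/25)
obs 11: x=4 → posterior Normal(443/636, 36/53)
obs 12: x=2 → posterior Normal(515/672, 9/14)
obs 13: x=3/2 → posterior Normal(569/708, 36/59)
obs 14: x=-3 → posterior Normal(461/744, 18/31)

mu_0=461/744, tau_0^2=18/31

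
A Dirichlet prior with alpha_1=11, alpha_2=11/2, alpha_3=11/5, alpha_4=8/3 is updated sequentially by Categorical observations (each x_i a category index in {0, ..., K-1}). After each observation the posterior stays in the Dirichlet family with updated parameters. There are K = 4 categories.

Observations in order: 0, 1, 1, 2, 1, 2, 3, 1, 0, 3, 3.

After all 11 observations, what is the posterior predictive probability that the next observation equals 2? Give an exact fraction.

obs 1: x=0 → posterior Dirichlet(12, 11/2, 11/5, 8/3)
obs 2: x=1 → posterior Dirichlet(12, 13/2, 11/5, 8/3)
obs 3: x=1 → posterior Dirichlet(12, 15/2, 11/5, 8/3)
obs 4: x=2 → posterior Dirichlet(12, 15/2, 16/5, 8/3)
obs 5: x=1 → posterior Dirichlet(12, 17/2, 16/5, 8/3)
obs 6: x=2 → posterior Dirichlet(12, 17/2, 21/5, 8/3)
obs 7: x=3 → posterior Dirichlet(12, 17/2, 21/5, 11/3)
obs 8: x=1 → posterior Dirichlet(12, 19/2, 21/5, 11/3)
obs 9: x=0 → posterior Dirichlet(13, 19/2, 21/5, 11/3)
obs 10: x=3 → posterior Dirichlet(13, 19/2, 21/5, 14/3)
obs 11: x=3 → posterior Dirichlet(13, 19/2, 21/5, 17/3)

126/971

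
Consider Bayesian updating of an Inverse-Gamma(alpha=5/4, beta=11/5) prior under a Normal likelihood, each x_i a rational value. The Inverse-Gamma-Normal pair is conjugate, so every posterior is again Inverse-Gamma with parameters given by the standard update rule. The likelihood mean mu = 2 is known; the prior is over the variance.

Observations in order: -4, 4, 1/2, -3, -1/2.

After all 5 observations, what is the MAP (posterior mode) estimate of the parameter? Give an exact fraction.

41/5

obs 1: x=-4 → posterior Inverse-Gamma(7/4, 101/5)
obs 2: x=4 → posterior Inverse-Gamma(9/4, 111/5)
obs 3: x=1/2 → posterior Inverse-Gamma(11/4, 933/40)
obs 4: x=-3 → posterior Inverse-Gamma(13/4, 1433/40)
obs 5: x=-1/2 → posterior Inverse-Gamma(15/4, 779/20)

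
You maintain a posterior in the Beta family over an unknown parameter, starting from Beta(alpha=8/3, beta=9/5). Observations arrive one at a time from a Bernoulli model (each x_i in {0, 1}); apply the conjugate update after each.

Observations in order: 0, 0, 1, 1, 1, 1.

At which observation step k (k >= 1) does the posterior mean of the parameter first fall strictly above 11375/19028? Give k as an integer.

k = 5

obs 1: x=0 → posterior Beta(8/3, 14/5)
obs 2: x=0 → posterior Beta(8/3, 19/5)
obs 3: x=1 → posterior Beta(11/3, 19/5)
obs 4: x=1 → posterior Beta(14/3, 19/5)
obs 5: x=1 → posterior Beta(17/3, 19/5)
obs 6: x=1 → posterior Beta(20/3, 19/5)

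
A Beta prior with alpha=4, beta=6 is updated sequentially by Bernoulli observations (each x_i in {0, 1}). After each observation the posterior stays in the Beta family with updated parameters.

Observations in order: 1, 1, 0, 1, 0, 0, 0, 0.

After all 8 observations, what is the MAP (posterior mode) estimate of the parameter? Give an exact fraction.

obs 1: x=1 → posterior Beta(5, 6)
obs 2: x=1 → posterior Beta(6, 6)
obs 3: x=0 → posterior Beta(6, 7)
obs 4: x=1 → posterior Beta(7, 7)
obs 5: x=0 → posterior Beta(7, 8)
obs 6: x=0 → posterior Beta(7, 9)
obs 7: x=0 → posterior Beta(7, 10)
obs 8: x=0 → posterior Beta(7, 11)

3/8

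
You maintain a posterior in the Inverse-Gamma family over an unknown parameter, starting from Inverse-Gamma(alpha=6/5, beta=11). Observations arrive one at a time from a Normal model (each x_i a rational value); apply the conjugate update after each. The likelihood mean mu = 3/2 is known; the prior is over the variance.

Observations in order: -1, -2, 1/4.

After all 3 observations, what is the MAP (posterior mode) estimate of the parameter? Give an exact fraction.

obs 1: x=-1 → posterior Inverse-Gamma(17/10, 113/8)
obs 2: x=-2 → posterior Inverse-Gamma(11/5, 81/4)
obs 3: x=1/4 → posterior Inverse-Gamma(27/10, 673/32)

3365/592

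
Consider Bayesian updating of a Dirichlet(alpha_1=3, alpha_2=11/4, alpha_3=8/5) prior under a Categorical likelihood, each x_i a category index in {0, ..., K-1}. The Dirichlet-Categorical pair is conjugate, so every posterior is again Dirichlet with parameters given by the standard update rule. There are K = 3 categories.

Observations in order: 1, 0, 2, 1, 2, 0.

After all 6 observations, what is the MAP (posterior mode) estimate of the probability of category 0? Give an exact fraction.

80/207

obs 1: x=1 → posterior Dirichlet(3, 15/4, 8/5)
obs 2: x=0 → posterior Dirichlet(4, 15/4, 8/5)
obs 3: x=2 → posterior Dirichlet(4, 15/4, 13/5)
obs 4: x=1 → posterior Dirichlet(4, 19/4, 13/5)
obs 5: x=2 → posterior Dirichlet(4, 19/4, 18/5)
obs 6: x=0 → posterior Dirichlet(5, 19/4, 18/5)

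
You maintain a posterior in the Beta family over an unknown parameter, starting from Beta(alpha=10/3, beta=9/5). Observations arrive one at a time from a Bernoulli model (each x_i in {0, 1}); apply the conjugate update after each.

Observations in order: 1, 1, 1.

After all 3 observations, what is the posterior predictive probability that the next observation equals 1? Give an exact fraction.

obs 1: x=1 → posterior Beta(13/3, 9/5)
obs 2: x=1 → posterior Beta(16/3, 9/5)
obs 3: x=1 → posterior Beta(19/3, 9/5)

95/122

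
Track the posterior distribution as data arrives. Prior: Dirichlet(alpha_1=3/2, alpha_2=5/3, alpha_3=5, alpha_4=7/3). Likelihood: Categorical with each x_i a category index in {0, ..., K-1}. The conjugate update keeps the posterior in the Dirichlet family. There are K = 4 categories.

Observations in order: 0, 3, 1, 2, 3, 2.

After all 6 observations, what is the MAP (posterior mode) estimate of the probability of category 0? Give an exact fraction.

3/25

obs 1: x=0 → posterior Dirichlet(5/2, 5/3, 5, 7/3)
obs 2: x=3 → posterior Dirichlet(5/2, 5/3, 5, 10/3)
obs 3: x=1 → posterior Dirichlet(5/2, 8/3, 5, 10/3)
obs 4: x=2 → posterior Dirichlet(5/2, 8/3, 6, 10/3)
obs 5: x=3 → posterior Dirichlet(5/2, 8/3, 6, 13/3)
obs 6: x=2 → posterior Dirichlet(5/2, 8/3, 7, 13/3)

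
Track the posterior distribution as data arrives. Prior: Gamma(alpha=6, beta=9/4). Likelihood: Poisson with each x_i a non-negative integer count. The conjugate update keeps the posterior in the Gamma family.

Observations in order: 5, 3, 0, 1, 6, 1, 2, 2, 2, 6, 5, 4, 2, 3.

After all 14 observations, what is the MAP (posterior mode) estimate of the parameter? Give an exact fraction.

obs 1: x=5 → posterior Gamma(11, 13/4)
obs 2: x=3 → posterior Gamma(14, 17/4)
obs 3: x=0 → posterior Gamma(14, 21/4)
obs 4: x=1 → posterior Gamma(15, 25/4)
obs 5: x=6 → posterior Gamma(21, 29/4)
obs 6: x=1 → posterior Gamma(22, 33/4)
obs 7: x=2 → posterior Gamma(24, 37/4)
obs 8: x=2 → posterior Gamma(26, 41/4)
obs 9: x=2 → posterior Gamma(28, 45/4)
obs 10: x=6 → posterior Gamma(34, 49/4)
obs 11: x=5 → posterior Gamma(39, 53/4)
obs 12: x=4 → posterior Gamma(43, 57/4)
obs 13: x=2 → posterior Gamma(45, 61/4)
obs 14: x=3 → posterior Gamma(48, 65/4)

188/65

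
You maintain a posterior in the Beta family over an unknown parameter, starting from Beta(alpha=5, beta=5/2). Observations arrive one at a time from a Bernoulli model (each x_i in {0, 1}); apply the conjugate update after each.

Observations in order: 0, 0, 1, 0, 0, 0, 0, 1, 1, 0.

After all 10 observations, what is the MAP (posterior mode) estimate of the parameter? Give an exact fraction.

obs 1: x=0 → posterior Beta(5, 7/2)
obs 2: x=0 → posterior Beta(5, 9/2)
obs 3: x=1 → posterior Beta(6, 9/2)
obs 4: x=0 → posterior Beta(6, 11/2)
obs 5: x=0 → posterior Beta(6, 13/2)
obs 6: x=0 → posterior Beta(6, 15/2)
obs 7: x=0 → posterior Beta(6, 17/2)
obs 8: x=1 → posterior Beta(7, 17/2)
obs 9: x=1 → posterior Beta(8, 17/2)
obs 10: x=0 → posterior Beta(8, 19/2)

14/31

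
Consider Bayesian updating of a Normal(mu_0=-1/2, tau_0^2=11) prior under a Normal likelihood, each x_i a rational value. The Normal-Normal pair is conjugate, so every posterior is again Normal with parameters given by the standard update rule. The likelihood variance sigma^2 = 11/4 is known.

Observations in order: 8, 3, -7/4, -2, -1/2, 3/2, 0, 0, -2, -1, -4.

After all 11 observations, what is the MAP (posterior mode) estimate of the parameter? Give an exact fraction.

obs 1: x=8 → posterior Normal(63/10, 11/5)
obs 2: x=3 → posterior Normal(29/6, 11/9)
obs 3: x=-7/4 → posterior Normal(73/26, 11/13)
obs 4: x=-2 → posterior Normal(57/34, 11/17)
obs 5: x=-1/2 → posterior Normal(53/42, 11/21)
obs 6: x=3/2 → posterior Normal(13/10, 11/25)
obs 7: x=0 → posterior Normal(65/58, 11/29)
obs 8: x=0 → posterior Normal(65/66, 1/3)
obs 9: x=-2 → posterior Normal(49/74, 11/37)
obs 10: x=-1 → posterior Normal(1/2, 11/41)
obs 11: x=-4 → posterior Normal(1/10, 11/45)

1/10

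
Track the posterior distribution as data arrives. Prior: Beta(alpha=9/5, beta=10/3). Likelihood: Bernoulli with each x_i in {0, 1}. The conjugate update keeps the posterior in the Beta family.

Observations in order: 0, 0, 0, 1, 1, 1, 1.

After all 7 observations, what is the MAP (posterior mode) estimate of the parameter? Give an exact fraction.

9/19

obs 1: x=0 → posterior Beta(9/5, 13/3)
obs 2: x=0 → posterior Beta(9/5, 16/3)
obs 3: x=0 → posterior Beta(9/5, 19/3)
obs 4: x=1 → posterior Beta(14/5, 19/3)
obs 5: x=1 → posterior Beta(19/5, 19/3)
obs 6: x=1 → posterior Beta(24/5, 19/3)
obs 7: x=1 → posterior Beta(29/5, 19/3)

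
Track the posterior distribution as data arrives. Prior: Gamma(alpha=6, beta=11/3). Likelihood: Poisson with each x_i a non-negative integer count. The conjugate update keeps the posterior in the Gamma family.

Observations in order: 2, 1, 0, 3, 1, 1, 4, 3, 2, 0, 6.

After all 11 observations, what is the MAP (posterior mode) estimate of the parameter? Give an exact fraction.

21/11

obs 1: x=2 → posterior Gamma(8, 14/3)
obs 2: x=1 → posterior Gamma(9, 17/3)
obs 3: x=0 → posterior Gamma(9, 20/3)
obs 4: x=3 → posterior Gamma(12, 23/3)
obs 5: x=1 → posterior Gamma(13, 26/3)
obs 6: x=1 → posterior Gamma(14, 29/3)
obs 7: x=4 → posterior Gamma(18, 32/3)
obs 8: x=3 → posterior Gamma(21, 35/3)
obs 9: x=2 → posterior Gamma(23, 38/3)
obs 10: x=0 → posterior Gamma(23, 41/3)
obs 11: x=6 → posterior Gamma(29, 44/3)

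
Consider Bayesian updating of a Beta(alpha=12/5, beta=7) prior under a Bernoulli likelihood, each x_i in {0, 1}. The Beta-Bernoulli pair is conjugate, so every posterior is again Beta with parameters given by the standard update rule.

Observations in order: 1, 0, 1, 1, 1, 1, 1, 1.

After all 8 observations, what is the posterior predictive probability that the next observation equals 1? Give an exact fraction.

obs 1: x=1 → posterior Beta(17/5, 7)
obs 2: x=0 → posterior Beta(17/5, 8)
obs 3: x=1 → posterior Beta(22/5, 8)
obs 4: x=1 → posterior Beta(27/5, 8)
obs 5: x=1 → posterior Beta(32/5, 8)
obs 6: x=1 → posterior Beta(37/5, 8)
obs 7: x=1 → posterior Beta(42/5, 8)
obs 8: x=1 → posterior Beta(47/5, 8)

47/87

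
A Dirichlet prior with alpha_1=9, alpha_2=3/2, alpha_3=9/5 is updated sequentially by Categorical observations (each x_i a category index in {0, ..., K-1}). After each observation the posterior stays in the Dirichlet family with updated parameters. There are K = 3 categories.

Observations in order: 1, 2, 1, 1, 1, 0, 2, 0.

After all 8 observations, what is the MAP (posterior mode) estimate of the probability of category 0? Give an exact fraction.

100/173

obs 1: x=1 → posterior Dirichlet(9, 5/2, 9/5)
obs 2: x=2 → posterior Dirichlet(9, 5/2, 14/5)
obs 3: x=1 → posterior Dirichlet(9, 7/2, 14/5)
obs 4: x=1 → posterior Dirichlet(9, 9/2, 14/5)
obs 5: x=1 → posterior Dirichlet(9, 11/2, 14/5)
obs 6: x=0 → posterior Dirichlet(10, 11/2, 14/5)
obs 7: x=2 → posterior Dirichlet(10, 11/2, 19/5)
obs 8: x=0 → posterior Dirichlet(11, 11/2, 19/5)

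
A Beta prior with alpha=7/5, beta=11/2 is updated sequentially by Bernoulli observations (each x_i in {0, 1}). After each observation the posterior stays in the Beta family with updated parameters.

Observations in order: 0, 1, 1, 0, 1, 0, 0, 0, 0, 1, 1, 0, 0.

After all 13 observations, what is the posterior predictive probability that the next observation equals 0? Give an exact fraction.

135/199

obs 1: x=0 → posterior Beta(7/5, 13/2)
obs 2: x=1 → posterior Beta(12/5, 13/2)
obs 3: x=1 → posterior Beta(17/5, 13/2)
obs 4: x=0 → posterior Beta(17/5, 15/2)
obs 5: x=1 → posterior Beta(22/5, 15/2)
obs 6: x=0 → posterior Beta(22/5, 17/2)
obs 7: x=0 → posterior Beta(22/5, 19/2)
obs 8: x=0 → posterior Beta(22/5, 21/2)
obs 9: x=0 → posterior Beta(22/5, 23/2)
obs 10: x=1 → posterior Beta(27/5, 23/2)
obs 11: x=1 → posterior Beta(32/5, 23/2)
obs 12: x=0 → posterior Beta(32/5, 25/2)
obs 13: x=0 → posterior Beta(32/5, 27/2)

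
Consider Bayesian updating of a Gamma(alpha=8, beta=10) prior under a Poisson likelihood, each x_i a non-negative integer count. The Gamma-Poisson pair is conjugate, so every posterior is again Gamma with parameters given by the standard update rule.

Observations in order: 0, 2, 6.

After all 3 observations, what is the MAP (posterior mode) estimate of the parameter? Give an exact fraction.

obs 1: x=0 → posterior Gamma(8, 11)
obs 2: x=2 → posterior Gamma(10, 12)
obs 3: x=6 → posterior Gamma(16, 13)

15/13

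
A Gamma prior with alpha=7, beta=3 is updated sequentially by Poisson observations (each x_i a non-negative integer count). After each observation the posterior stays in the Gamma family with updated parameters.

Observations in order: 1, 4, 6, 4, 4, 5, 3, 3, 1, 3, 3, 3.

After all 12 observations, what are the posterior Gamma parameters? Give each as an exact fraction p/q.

obs 1: x=1 → posterior Gamma(8, 4)
obs 2: x=4 → posterior Gamma(12, 5)
obs 3: x=6 → posterior Gamma(18, 6)
obs 4: x=4 → posterior Gamma(22, 7)
obs 5: x=4 → posterior Gamma(26, 8)
obs 6: x=5 → posterior Gamma(31, 9)
obs 7: x=3 → posterior Gamma(34, 10)
obs 8: x=3 → posterior Gamma(37, 11)
obs 9: x=1 → posterior Gamma(38, 12)
obs 10: x=3 → posterior Gamma(41, 13)
obs 11: x=3 → posterior Gamma(44, 14)
obs 12: x=3 → posterior Gamma(47, 15)

alpha=47, beta=15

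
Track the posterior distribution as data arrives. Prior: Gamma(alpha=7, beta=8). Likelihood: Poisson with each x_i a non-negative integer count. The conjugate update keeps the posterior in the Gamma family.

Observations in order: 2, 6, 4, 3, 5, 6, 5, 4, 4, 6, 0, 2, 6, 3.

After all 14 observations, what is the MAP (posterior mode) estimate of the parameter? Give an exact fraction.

obs 1: x=2 → posterior Gamma(9, 9)
obs 2: x=6 → posterior Gamma(15, 10)
obs 3: x=4 → posterior Gamma(19, 11)
obs 4: x=3 → posterior Gamma(22, 12)
obs 5: x=5 → posterior Gamma(27, 13)
obs 6: x=6 → posterior Gamma(33, 14)
obs 7: x=5 → posterior Gamma(38, 15)
obs 8: x=4 → posterior Gamma(42, 16)
obs 9: x=4 → posterior Gamma(46, 17)
obs 10: x=6 → posterior Gamma(52, 18)
obs 11: x=0 → posterior Gamma(52, 19)
obs 12: x=2 → posterior Gamma(54, 20)
obs 13: x=6 → posterior Gamma(60, 21)
obs 14: x=3 → posterior Gamma(63, 22)

31/11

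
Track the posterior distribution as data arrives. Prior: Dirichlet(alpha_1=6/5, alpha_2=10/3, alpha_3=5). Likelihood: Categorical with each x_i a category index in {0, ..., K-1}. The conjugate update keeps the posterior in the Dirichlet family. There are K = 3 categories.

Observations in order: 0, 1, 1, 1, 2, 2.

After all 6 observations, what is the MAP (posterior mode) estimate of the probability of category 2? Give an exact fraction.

45/94

obs 1: x=0 → posterior Dirichlet(11/5, 10/3, 5)
obs 2: x=1 → posterior Dirichlet(11/5, 13/3, 5)
obs 3: x=1 → posterior Dirichlet(11/5, 16/3, 5)
obs 4: x=1 → posterior Dirichlet(11/5, 19/3, 5)
obs 5: x=2 → posterior Dirichlet(11/5, 19/3, 6)
obs 6: x=2 → posterior Dirichlet(11/5, 19/3, 7)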